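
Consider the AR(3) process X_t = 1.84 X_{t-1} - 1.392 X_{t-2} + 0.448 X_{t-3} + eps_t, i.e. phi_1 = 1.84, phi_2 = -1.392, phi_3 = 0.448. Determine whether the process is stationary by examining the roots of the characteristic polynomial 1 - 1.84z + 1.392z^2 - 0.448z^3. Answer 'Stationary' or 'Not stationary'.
\text{Stationary}

The AR(p) characteristic polynomial is P(z) = 1 - 1.84z + 1.392z^2 - 0.448z^3.
Stationarity requires all roots to lie outside the unit circle, i.e. |z| > 1 for every root.
Degree 3: look for a simple real root z0 first, then factor out (1 - z/z0) and solve the remaining quadratic.
Testing z0 = 1.25: P(1.25) = 1 + (-1.84)(1.25) + (1.392)(1.25)^2 + (-0.448)(1.25)^3
  = 1 + (-2.3) + (2.175) + (-0.875) = 0.  So z_0 = 1.25 is a root, |z_0| = 1.25.
Divide out the factor (1 - 0.8 z) = (1 - z/z0) (since 1/z0 = 0.8):
  P(z) = (1 - 0.8 z)(1 + (-1.04) z + (0.56) z^2)
  [check: z-coef -1.04 - (0.8) = -1.84; z^2-coef 0.56 - (0.8)(-1.04) = 1.392; z^3-coef -(0.8)(0.56) = -0.448.]
Remaining roots from the quadratic factor 1 + (-1.04) z + (0.56) z^2:
  Set 1 + (-1.04) z + (0.56) z^2 = 0, i.e. a z^2 + b z + c = 0 with a = 0.56, b = -1.04, c = 1.
  Discriminant D = b^2 - 4ac = (-1.04)^2 - 4*(0.56)*1 = 1.0816 - (2.24) = -1.1584.
  D < 0, so the roots are the complex-conjugate pair z = (-b +/- i sqrt(-D)) / (2a) = 0.9286 +/- 0.961i.
  For a conjugate pair |z|^2 = z * conj(z) = (product of roots) = c/a = 1/(0.56) = 1.785714, so |z| = sqrt(1.785714) = 1.3363 for both roots.
Moduli of all roots: 1.2500, 1.3363, 1.3363.
All moduli strictly greater than 1? Yes.
Verdict: Stationary.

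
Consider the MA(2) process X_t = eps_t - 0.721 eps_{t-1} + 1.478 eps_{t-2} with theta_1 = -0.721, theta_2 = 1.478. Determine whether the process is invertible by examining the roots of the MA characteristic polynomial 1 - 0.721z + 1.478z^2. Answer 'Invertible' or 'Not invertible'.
\text{Not invertible}

The MA(q) characteristic polynomial is P(z) = 1 - 0.721z + 1.478z^2.
Invertibility requires all roots to lie outside the unit circle, i.e. |z| > 1 for every root.
Set 1 + (-0.721) z + (1.478) z^2 = 0, i.e. a z^2 + b z + c = 0 with a = 1.478, b = -0.721, c = 1.
Discriminant D = b^2 - 4ac = (-0.721)^2 - 4*(1.478)*1 = 0.519841 - (5.912) = -5.392159.
D < 0, so the roots are the complex-conjugate pair z = (-b +/- i sqrt(-D)) / (2a) = 0.2439 +/- 0.7856i.
For a conjugate pair |z|^2 = z * conj(z) = (product of roots) = c/a = 1/(1.478) = 0.67659, so |z| = sqrt(0.67659) = 0.8226 for both roots.
Moduli of all roots: 0.8226, 0.8226.
All moduli strictly greater than 1? No.
Verdict: Not invertible.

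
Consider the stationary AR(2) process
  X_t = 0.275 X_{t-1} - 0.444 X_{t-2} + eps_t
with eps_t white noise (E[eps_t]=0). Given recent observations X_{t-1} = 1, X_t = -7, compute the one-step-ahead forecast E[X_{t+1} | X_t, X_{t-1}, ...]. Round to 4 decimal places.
E[X_{t+1} \mid \mathcal F_t] = -2.3690

For an AR(p) model X_t = c + sum_i phi_i X_{t-i} + eps_t, the
one-step-ahead conditional mean is
  E[X_{t+1} | X_t, ...] = c + sum_i phi_i X_{t+1-i}.
Substitute known values:
  E[X_{t+1} | ...] = (0.275) * (-7) + (-0.444) * (1)
                   = -2.3690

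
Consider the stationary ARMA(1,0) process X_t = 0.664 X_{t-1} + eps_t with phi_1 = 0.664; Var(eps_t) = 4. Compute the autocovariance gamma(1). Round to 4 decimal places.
\gamma(1) = 4.7505

Multiply the model equation by X_{t-k} and take expectations. With theta_0 = psi_0 = 1 and psi_j the MA(infinity) weights, this gives
  gamma(k) - sum_i phi_i gamma(k-i) = c_k,
  c_k = sigma^2 * sum_{j=k..q} theta_j psi_{j-k}   (c_k = 0 for k > q),
using gamma(-m) = gamma(m).
Pure AR (q = 0): c_0 = sigma^2 = 4, c_k = 0 for k >= 1.
Equations for k = 0 and k = 1 (AR order 1):
  gamma(0) = phi_1 gamma(1) + c_0
  gamma(1) = phi_1 gamma(0) + c_1
Substituting the second into the first: gamma(0) (1 - phi_1^2) = c_0 + phi_1 c_1, so
  gamma(0) = c_0 / (1 - phi_1^2) = 4 / (1 - (0.664)^2) = 4 / 0.559104 = 7.154304.
  gamma(1) = phi_1 gamma(0) = (0.664)(7.154304) = 4.750458.
Therefore gamma(1) = 4.7505 (to 4 decimal places).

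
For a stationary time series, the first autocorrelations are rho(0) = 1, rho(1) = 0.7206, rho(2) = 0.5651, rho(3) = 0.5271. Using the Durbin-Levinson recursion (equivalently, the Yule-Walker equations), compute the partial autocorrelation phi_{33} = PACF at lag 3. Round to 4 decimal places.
\phi_{33} = 0.1889

The PACF at lag k is phi_{kk}, the last component of the solution
to the Yule-Walker system G_k phi = r_k where
  (G_k)_{ij} = rho(|i - j|), (r_k)_i = rho(i), i,j = 1..k.
Equivalently, Durbin-Levinson gives phi_{kk} iteratively:
  phi_{11} = rho(1)
  phi_{kk} = [rho(k) - sum_{j=1..k-1} phi_{k-1,j} rho(k-j)]
            / [1 - sum_{j=1..k-1} phi_{k-1,j} rho(j)],
  phi_{k,j} = phi_{k-1,j} - phi_{kk} phi_{k-1,k-j},  j = 1..k-1.
Step k = 1:
  phi_11 = rho(1) = 0.7206.
Step k = 2:
  phi_22 = [rho(2) - phi_11 rho(1)] / [1 - phi_11 rho(1)] = [0.5651 - (0.7206)(0.7206)] / [1 - (0.7206)(0.7206)]
         = 0.04583564 / 0.48073564 = 0.095345.
  Update: phi_21 = phi_11 - phi_22 phi_11 = 0.7206 - (0.095345)(0.7206) = 0.651895.
Step k = 3:
  phi_33 = [rho(3) - phi_21 rho(2) - phi_22 rho(1)] / [1 - phi_21 rho(1) - phi_22 rho(2)]
    numerator   = 0.5271 - (0.651895)(0.5651) - (0.095345)(0.7206) = 0.09000894
    denominator = 1 - (0.651895)(0.7206) - (0.095345)(0.5651) = 0.47636545
  phi_33 = 0.09000894 / 0.47636545 = 0.1889.
Therefore phi_{33} = 0.1889.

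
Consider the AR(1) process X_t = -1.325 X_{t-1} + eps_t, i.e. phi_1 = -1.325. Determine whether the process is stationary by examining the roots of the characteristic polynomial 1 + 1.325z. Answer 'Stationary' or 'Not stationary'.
\text{Not stationary}

The AR(p) characteristic polynomial is P(z) = 1 + 1.325z.
Stationarity requires all roots to lie outside the unit circle, i.e. |z| > 1 for every root.
This is linear in z: 1 + (1.325) z = 0  =>  z = -1/(1.325) = -0.754717,  |z| = 0.754717.
Moduli of all roots: 0.7547.
All moduli strictly greater than 1? No.
Verdict: Not stationary.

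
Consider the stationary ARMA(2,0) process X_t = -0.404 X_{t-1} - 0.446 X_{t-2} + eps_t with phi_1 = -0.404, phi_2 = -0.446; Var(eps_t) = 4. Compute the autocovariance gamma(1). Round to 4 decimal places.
\gamma(1) = -1.5132

Multiply the model equation by X_{t-k} and take expectations. With theta_0 = psi_0 = 1 and psi_j the MA(infinity) weights, this gives
  gamma(k) - sum_i phi_i gamma(k-i) = c_k,
  c_k = sigma^2 * sum_{j=k..q} theta_j psi_{j-k}   (c_k = 0 for k > q),
using gamma(-m) = gamma(m).
Pure AR (q = 0): c_0 = sigma^2 = 4, c_k = 0 for k >= 1.
Equations for k = 0, 1, 2 (AR order 2, c_2 = 0):
  (E0) gamma(0) = phi_1 gamma(1) + phi_2 gamma(2) + c_0
  (E1) gamma(1) = phi_1 gamma(0) + phi_2 gamma(1) + c_1
  (E2) gamma(2) = phi_1 gamma(1) + phi_2 gamma(0)
From (E1): gamma(1) = A gamma(0) + B with
  A = phi_1 / (1 - phi_2) = -0.404 / 1.446 = -0.279391,   B = c_1 / (1 - phi_2) = 0 / 1.446 = 0.
Insert (E2) into (E0): gamma(0) (1 - phi_2^2) = phi_1 (1 + phi_2) gamma(1) + c_0.
  phi_1 (1 + phi_2) = (-0.404)(0.554) = -0.223816,   1 - phi_2^2 = 0.801084.
Replace gamma(1) by A gamma(0) + B and collect gamma(0):
  gamma(0) [0.801084 - (-0.223816)(-0.279391)] = c_0 = 4
  gamma(0) * 0.738552 = 4
  gamma(0) = 4 / 0.738552 = 5.416005.
  gamma(1) = A gamma(0) = (-0.279391)(5.416005) = -1.513185.
Therefore gamma(1) = -1.5132 (to 4 decimal places).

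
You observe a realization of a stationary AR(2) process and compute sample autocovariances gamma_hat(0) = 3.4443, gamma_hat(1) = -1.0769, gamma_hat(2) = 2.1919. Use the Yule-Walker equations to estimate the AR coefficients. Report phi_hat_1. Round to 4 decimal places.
\hat\phi_{1} = -0.1260

The Yule-Walker equations for an AR(p) process read, in matrix form,
  Gamma_p phi = r_p,   with   (Gamma_p)_{ij} = gamma(|i - j|),
                       (r_p)_i = gamma(i),   i,j = 1..p.
Substitute the sample gammas (Toeplitz matrix and right-hand side of size 2):
  Gamma_p = [[3.4443, -1.0769], [-1.0769, 3.4443]]
  r_p     = [-1.0769, 2.1919]
Written out:
  3.4443 phi_1 - 1.0769 phi_2 = -1.0769
  -1.0769 phi_1 + 3.4443 phi_2 = 2.1919
Solve by Cramer's rule:
  det = gamma(0)^2 - gamma(1)^2 = (3.4443)^2 - (-1.0769)^2 = 11.86320249 - 1.15971361 = 10.70348888
  phi_hat_1 = [gamma(1) gamma(0) - gamma(1) gamma(2)] / det = [(-1.0769)(3.4443) - (-1.0769)(2.1919)] / 10.70348888 = -1.34870956 / 10.70348888 = -0.126
  phi_hat_2 = [gamma(0) gamma(2) - gamma(1)^2] / det = [(3.4443)(2.1919) - (-1.0769)^2] / 10.70348888 = 6.38984756 / 10.70348888 = 0.597
So phi_hat = [-0.1260, 0.5970].
Therefore phi_hat_1 = -0.1260.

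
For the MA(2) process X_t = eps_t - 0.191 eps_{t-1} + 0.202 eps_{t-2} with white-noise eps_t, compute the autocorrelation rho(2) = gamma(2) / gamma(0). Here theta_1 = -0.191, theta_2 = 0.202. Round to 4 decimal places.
\rho(2) = 0.1875

For an MA(q) process with theta_0 = 1, the autocovariance is
  gamma(k) = sigma^2 * sum_{i=0..q-k} theta_i * theta_{i+k},
and rho(k) = gamma(k) / gamma(0). Sigma^2 cancels.
  numerator   = (1)*(0.202) = 0.202.
  denominator = (1)^2 + (-0.191)^2 + (0.202)^2 = 1.077285.
  rho(2) = 0.202 / 1.077285 = 0.1875.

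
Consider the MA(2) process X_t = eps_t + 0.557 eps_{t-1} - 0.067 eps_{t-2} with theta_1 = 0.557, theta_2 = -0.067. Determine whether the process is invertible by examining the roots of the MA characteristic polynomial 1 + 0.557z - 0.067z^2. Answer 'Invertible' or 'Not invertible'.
\text{Invertible}

The MA(q) characteristic polynomial is P(z) = 1 + 0.557z - 0.067z^2.
Invertibility requires all roots to lie outside the unit circle, i.e. |z| > 1 for every root.
Set 1 + (0.557) z + (-0.067) z^2 = 0, i.e. a z^2 + b z + c = 0 with a = -0.067, b = 0.557, c = 1.
Discriminant D = b^2 - 4ac = (0.557)^2 - 4*(-0.067)*1 = 0.310249 - (-0.268) = 0.578249.
D >= 0, so the roots are real: z = (-b +/- sqrt(D)) / (2a) = (-0.557 +/- 0.760427) / (-0.134).
  z_1 = (-0.557 + 0.760427) / (-0.134) = -1.5181,   |z_1| = 1.5181.
  z_2 = (-0.557 - 0.760427) / (-0.134) = 9.8315,   |z_2| = 9.8315.
Moduli of all roots: 1.5181, 9.8315.
All moduli strictly greater than 1? Yes.
Verdict: Invertible.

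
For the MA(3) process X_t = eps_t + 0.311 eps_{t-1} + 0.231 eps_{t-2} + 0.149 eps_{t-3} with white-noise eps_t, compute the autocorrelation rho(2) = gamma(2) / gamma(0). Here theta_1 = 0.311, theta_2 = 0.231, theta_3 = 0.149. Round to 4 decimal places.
\rho(2) = 0.2366

For an MA(q) process with theta_0 = 1, the autocovariance is
  gamma(k) = sigma^2 * sum_{i=0..q-k} theta_i * theta_{i+k},
and rho(k) = gamma(k) / gamma(0). Sigma^2 cancels.
  numerator   = (1)*(0.231) + (0.311)*(0.149) = 0.277339.
  denominator = (1)^2 + (0.311)^2 + (0.231)^2 + (0.149)^2 = 1.172283.
  rho(2) = 0.277339 / 1.172283 = 0.2366.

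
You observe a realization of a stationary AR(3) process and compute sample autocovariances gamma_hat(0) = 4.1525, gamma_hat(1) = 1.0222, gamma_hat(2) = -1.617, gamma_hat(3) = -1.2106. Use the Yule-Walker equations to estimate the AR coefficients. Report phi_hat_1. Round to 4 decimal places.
\hat\phi_{1} = 0.3430

The Yule-Walker equations for an AR(p) process read, in matrix form,
  Gamma_p phi = r_p,   with   (Gamma_p)_{ij} = gamma(|i - j|),
                       (r_p)_i = gamma(i),   i,j = 1..p.
Substitute the sample gammas (Toeplitz matrix and right-hand side of size 3):
  Gamma_p = [[4.1525, 1.0222, -1.617], [1.0222, 4.1525, 1.0222], [-1.617, 1.0222, 4.1525]]
  r_p     = [1.0222, -1.617, -1.2106]
Written out (R1..R3):
  (R1) 4.1525 phi_1 + 1.0222 phi_2 - 1.617 phi_3 = 1.0222
  (R2) 1.0222 phi_1 + 4.1525 phi_2 + 1.0222 phi_3 = -1.617
  (R3) -1.617 phi_1 + 1.0222 phi_2 + 4.1525 phi_3 = -1.2106
Gaussian elimination:
  R2 <- R2 - (1.0222/4.1525) R1 = R2 - (0.246165) R1:  3.90087 phi_2 + 1.420249 phi_3 = -1.86863
  R3 <- R3 - (-1.617/4.1525) R1 = R3 - (-0.389404) R1:  1.420249 phi_2 + 3.522834 phi_3 = -0.812551
  R3 <- R3 - (1.420249/3.90087) R2 = R3 - (0.364085) R2:  3.005742 phi_3 = -0.132211
Back-substitution:
  phi_hat_3 = -0.132211 / 3.005742 = -0.043986
  phi_hat_2 = (-1.86863 - (1.420249)(-0.043986)) / 3.90087 = -0.463014
  phi_hat_1 = (1.0222 - (1.0222)(-0.463014) - (-1.617)(-0.043986)) / 4.1525 = 0.343014
So phi_hat = [0.3430, -0.4630, -0.0440].
Therefore phi_hat_1 = 0.3430.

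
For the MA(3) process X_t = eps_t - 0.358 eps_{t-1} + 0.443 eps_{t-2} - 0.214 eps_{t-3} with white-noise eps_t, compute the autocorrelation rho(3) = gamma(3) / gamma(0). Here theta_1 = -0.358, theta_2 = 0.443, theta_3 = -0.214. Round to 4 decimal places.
\rho(3) = -0.1562

For an MA(q) process with theta_0 = 1, the autocovariance is
  gamma(k) = sigma^2 * sum_{i=0..q-k} theta_i * theta_{i+k},
and rho(k) = gamma(k) / gamma(0). Sigma^2 cancels.
  numerator   = (1)*(-0.214) = -0.214.
  denominator = (1)^2 + (-0.358)^2 + (0.443)^2 + (-0.214)^2 = 1.370209.
  rho(3) = -0.214 / 1.370209 = -0.1562.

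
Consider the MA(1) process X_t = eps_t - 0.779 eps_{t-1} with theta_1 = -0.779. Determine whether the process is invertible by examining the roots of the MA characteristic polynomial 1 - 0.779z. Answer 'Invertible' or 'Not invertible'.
\text{Invertible}

The MA(q) characteristic polynomial is P(z) = 1 - 0.779z.
Invertibility requires all roots to lie outside the unit circle, i.e. |z| > 1 for every root.
This is linear in z: 1 + (-0.779) z = 0  =>  z = -1/(-0.779) = 1.283697,  |z| = 1.283697.
Moduli of all roots: 1.2837.
All moduli strictly greater than 1? Yes.
Verdict: Invertible.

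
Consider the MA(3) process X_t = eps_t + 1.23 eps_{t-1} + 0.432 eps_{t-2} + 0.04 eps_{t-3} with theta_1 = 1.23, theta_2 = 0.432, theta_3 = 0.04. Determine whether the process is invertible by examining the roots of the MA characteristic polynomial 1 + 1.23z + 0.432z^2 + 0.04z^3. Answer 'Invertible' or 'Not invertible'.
\text{Invertible}

The MA(q) characteristic polynomial is P(z) = 1 + 1.23z + 0.432z^2 + 0.04z^3.
Invertibility requires all roots to lie outside the unit circle, i.e. |z| > 1 for every root.
Degree 3: look for a simple real root z0 first, then factor out (1 - z/z0) and solve the remaining quadratic.
Testing z0 = -2.5: P(-2.5) = 1 + (1.23)(-2.5) + (0.432)(-2.5)^2 + (0.04)(-2.5)^3
  = 1 + (-3.075) + (2.7) + (-0.625) = 0.  So z_0 = -2.5 is a root, |z_0| = 2.5.
Divide out the factor (1 + 0.4 z) = (1 - z/z0) (since 1/z0 = -0.4):
  P(z) = (1 + 0.4 z)(1 + (0.83) z + (0.1) z^2)
  [check: z-coef 0.83 - (-0.4) = 1.23; z^2-coef 0.1 - (-0.4)(0.83) = 0.432; z^3-coef -(-0.4)(0.1) = 0.04.]
Remaining roots from the quadratic factor 1 + (0.83) z + (0.1) z^2:
  Set 1 + (0.83) z + (0.1) z^2 = 0, i.e. a z^2 + b z + c = 0 with a = 0.1, b = 0.83, c = 1.
  Discriminant D = b^2 - 4ac = (0.83)^2 - 4*(0.1)*1 = 0.6889 - (0.4) = 0.2889.
  D >= 0, so the roots are real: z = (-b +/- sqrt(D)) / (2a) = (-0.83 +/- 0.537494) / (0.2).
    z_1 = (-0.83 + 0.537494) / (0.2) = -1.4625,   |z_1| = 1.4625.
    z_2 = (-0.83 - 0.537494) / (0.2) = -6.8375,   |z_2| = 6.8375.
Moduli of all roots: 2.5000, 1.4625, 6.8375.
All moduli strictly greater than 1? Yes.
Verdict: Invertible.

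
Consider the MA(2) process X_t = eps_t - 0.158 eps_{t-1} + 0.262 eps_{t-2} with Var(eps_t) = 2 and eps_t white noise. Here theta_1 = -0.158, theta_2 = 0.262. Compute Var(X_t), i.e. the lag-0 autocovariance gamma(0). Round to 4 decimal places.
\gamma(0) = 2.1872

For an MA(q) process X_t = eps_t + sum_i theta_i eps_{t-i} with
Var(eps_t) = sigma^2, the variance is
  gamma(0) = sigma^2 * (1 + sum_i theta_i^2).
  sum_i theta_i^2 = (-0.158)^2 + (0.262)^2 = 0.024964 + 0.068644 = 0.093608.
  gamma(0) = 2 * (1 + 0.093608) = 2 * 1.093608 = 2.187216, which rounds to 2.1872.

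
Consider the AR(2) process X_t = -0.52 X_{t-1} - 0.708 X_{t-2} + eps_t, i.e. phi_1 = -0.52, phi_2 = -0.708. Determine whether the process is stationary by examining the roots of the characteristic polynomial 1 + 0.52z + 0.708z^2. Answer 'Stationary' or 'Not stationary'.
\text{Stationary}

The AR(p) characteristic polynomial is P(z) = 1 + 0.52z + 0.708z^2.
Stationarity requires all roots to lie outside the unit circle, i.e. |z| > 1 for every root.
Set 1 + (0.52) z + (0.708) z^2 = 0, i.e. a z^2 + b z + c = 0 with a = 0.708, b = 0.52, c = 1.
Discriminant D = b^2 - 4ac = (0.52)^2 - 4*(0.708)*1 = 0.2704 - (2.832) = -2.5616.
D < 0, so the roots are the complex-conjugate pair z = (-b +/- i sqrt(-D)) / (2a) = -0.3672 +/- 1.1303i.
For a conjugate pair |z|^2 = z * conj(z) = (product of roots) = c/a = 1/(0.708) = 1.412429, so |z| = sqrt(1.412429) = 1.1885 for both roots.
Moduli of all roots: 1.1885, 1.1885.
All moduli strictly greater than 1? Yes.
Verdict: Stationary.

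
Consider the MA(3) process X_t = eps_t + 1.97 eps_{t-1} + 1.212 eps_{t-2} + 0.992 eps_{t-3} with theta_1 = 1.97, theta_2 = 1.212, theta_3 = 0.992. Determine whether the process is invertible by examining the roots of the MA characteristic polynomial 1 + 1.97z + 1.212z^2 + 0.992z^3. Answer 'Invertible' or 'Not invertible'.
\text{Not invertible}

The MA(q) characteristic polynomial is P(z) = 1 + 1.97z + 1.212z^2 + 0.992z^3.
Invertibility requires all roots to lie outside the unit circle, i.e. |z| > 1 for every root.
Degree 3: look for a simple real root z0 first, then factor out (1 - z/z0) and solve the remaining quadratic.
Testing z0 = -0.625: P(-0.625) = 1 + (1.97)(-0.625) + (1.212)(-0.625)^2 + (0.992)(-0.625)^3
  = 1 + (-1.23125) + (0.473438) + (-0.242188) = 0.  So z_0 = -0.625 is a root, |z_0| = 0.625.
Divide out the factor (1 + 1.6 z) = (1 - z/z0) (since 1/z0 = -1.6):
  P(z) = (1 + 1.6 z)(1 + (0.37) z + (0.62) z^2)
  [check: z-coef 0.37 - (-1.6) = 1.97; z^2-coef 0.62 - (-1.6)(0.37) = 1.212; z^3-coef -(-1.6)(0.62) = 0.992.]
Remaining roots from the quadratic factor 1 + (0.37) z + (0.62) z^2:
  Set 1 + (0.37) z + (0.62) z^2 = 0, i.e. a z^2 + b z + c = 0 with a = 0.62, b = 0.37, c = 1.
  Discriminant D = b^2 - 4ac = (0.37)^2 - 4*(0.62)*1 = 0.1369 - (2.48) = -2.3431.
  D < 0, so the roots are the complex-conjugate pair z = (-b +/- i sqrt(-D)) / (2a) = -0.2984 +/- 1.2345i.
  For a conjugate pair |z|^2 = z * conj(z) = (product of roots) = c/a = 1/(0.62) = 1.612903, so |z| = sqrt(1.612903) = 1.27 for both roots.
Moduli of all roots: 0.6250, 1.2700, 1.2700.
All moduli strictly greater than 1? No.
Verdict: Not invertible.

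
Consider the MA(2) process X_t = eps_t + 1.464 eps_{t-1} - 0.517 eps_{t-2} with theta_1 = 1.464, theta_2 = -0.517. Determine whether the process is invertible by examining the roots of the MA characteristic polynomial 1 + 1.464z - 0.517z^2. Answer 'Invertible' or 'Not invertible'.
\text{Not invertible}

The MA(q) characteristic polynomial is P(z) = 1 + 1.464z - 0.517z^2.
Invertibility requires all roots to lie outside the unit circle, i.e. |z| > 1 for every root.
Set 1 + (1.464) z + (-0.517) z^2 = 0, i.e. a z^2 + b z + c = 0 with a = -0.517, b = 1.464, c = 1.
Discriminant D = b^2 - 4ac = (1.464)^2 - 4*(-0.517)*1 = 2.143296 - (-2.068) = 4.211296.
D >= 0, so the roots are real: z = (-b +/- sqrt(D)) / (2a) = (-1.464 +/- 2.052144) / (-1.034).
  z_1 = (-1.464 + 2.052144) / (-1.034) = -0.5688,   |z_1| = 0.5688.
  z_2 = (-1.464 - 2.052144) / (-1.034) = 3.4005,   |z_2| = 3.4005.
Moduli of all roots: 0.5688, 3.4005.
All moduli strictly greater than 1? No.
Verdict: Not invertible.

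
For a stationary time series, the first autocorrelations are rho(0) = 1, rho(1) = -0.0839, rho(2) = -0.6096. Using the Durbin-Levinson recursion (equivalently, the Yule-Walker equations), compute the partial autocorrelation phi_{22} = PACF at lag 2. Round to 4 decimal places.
\phi_{22} = -0.6210

The PACF at lag k is phi_{kk}, the last component of the solution
to the Yule-Walker system G_k phi = r_k where
  (G_k)_{ij} = rho(|i - j|), (r_k)_i = rho(i), i,j = 1..k.
Equivalently, Durbin-Levinson gives phi_{kk} iteratively:
  phi_{11} = rho(1)
  phi_{kk} = [rho(k) - sum_{j=1..k-1} phi_{k-1,j} rho(k-j)]
            / [1 - sum_{j=1..k-1} phi_{k-1,j} rho(j)],
  phi_{k,j} = phi_{k-1,j} - phi_{kk} phi_{k-1,k-j},  j = 1..k-1.
Step k = 1:
  phi_11 = rho(1) = -0.0839.
Step k = 2:
  phi_22 = [rho(2) - phi_11 rho(1)] / [1 - phi_11 rho(1)] = [-0.6096 - (-0.0839)(-0.0839)] / [1 - (-0.0839)(-0.0839)]
         = -0.61663921 / 0.99296079 = -0.621.
Therefore phi_{22} = -0.6210.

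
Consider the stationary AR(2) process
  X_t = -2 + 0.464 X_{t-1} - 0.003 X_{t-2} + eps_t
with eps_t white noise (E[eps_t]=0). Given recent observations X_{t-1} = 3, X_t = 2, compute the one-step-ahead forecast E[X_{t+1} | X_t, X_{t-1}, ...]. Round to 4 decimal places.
E[X_{t+1} \mid \mathcal F_t] = -1.0810

For an AR(p) model X_t = c + sum_i phi_i X_{t-i} + eps_t, the
one-step-ahead conditional mean is
  E[X_{t+1} | X_t, ...] = c + sum_i phi_i X_{t+1-i}.
Substitute known values:
  E[X_{t+1} | ...] = -2 + (0.464) * (2) + (-0.003) * (3)
                   = -1.0810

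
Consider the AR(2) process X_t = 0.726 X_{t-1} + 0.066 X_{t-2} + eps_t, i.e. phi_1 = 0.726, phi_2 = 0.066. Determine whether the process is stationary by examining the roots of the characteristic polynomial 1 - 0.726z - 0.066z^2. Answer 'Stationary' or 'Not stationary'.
\text{Stationary}

The AR(p) characteristic polynomial is P(z) = 1 - 0.726z - 0.066z^2.
Stationarity requires all roots to lie outside the unit circle, i.e. |z| > 1 for every root.
Set 1 + (-0.726) z + (-0.066) z^2 = 0, i.e. a z^2 + b z + c = 0 with a = -0.066, b = -0.726, c = 1.
Discriminant D = b^2 - 4ac = (-0.726)^2 - 4*(-0.066)*1 = 0.527076 - (-0.264) = 0.791076.
D >= 0, so the roots are real: z = (-b +/- sqrt(D)) / (2a) = (0.726 +/- 0.889425) / (-0.132).
  z_1 = (0.726 + 0.889425) / (-0.132) = -12.2381,   |z_1| = 12.2381.
  z_2 = (0.726 - 0.889425) / (-0.132) = 1.2381,   |z_2| = 1.2381.
Moduli of all roots: 12.2381, 1.2381.
All moduli strictly greater than 1? Yes.
Verdict: Stationary.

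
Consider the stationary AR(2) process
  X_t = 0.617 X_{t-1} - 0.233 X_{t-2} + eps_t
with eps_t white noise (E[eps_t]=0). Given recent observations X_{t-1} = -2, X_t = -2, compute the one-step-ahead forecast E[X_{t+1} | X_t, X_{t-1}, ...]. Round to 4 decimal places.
E[X_{t+1} \mid \mathcal F_t] = -0.7680

For an AR(p) model X_t = c + sum_i phi_i X_{t-i} + eps_t, the
one-step-ahead conditional mean is
  E[X_{t+1} | X_t, ...] = c + sum_i phi_i X_{t+1-i}.
Substitute known values:
  E[X_{t+1} | ...] = (0.617) * (-2) + (-0.233) * (-2)
                   = -0.7680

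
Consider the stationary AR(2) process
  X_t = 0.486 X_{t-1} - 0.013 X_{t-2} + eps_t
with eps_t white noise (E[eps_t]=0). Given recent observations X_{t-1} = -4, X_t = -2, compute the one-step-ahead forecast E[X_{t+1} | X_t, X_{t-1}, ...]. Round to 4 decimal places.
E[X_{t+1} \mid \mathcal F_t] = -0.9200

For an AR(p) model X_t = c + sum_i phi_i X_{t-i} + eps_t, the
one-step-ahead conditional mean is
  E[X_{t+1} | X_t, ...] = c + sum_i phi_i X_{t+1-i}.
Substitute known values:
  E[X_{t+1} | ...] = (0.486) * (-2) + (-0.013) * (-4)
                   = -0.9200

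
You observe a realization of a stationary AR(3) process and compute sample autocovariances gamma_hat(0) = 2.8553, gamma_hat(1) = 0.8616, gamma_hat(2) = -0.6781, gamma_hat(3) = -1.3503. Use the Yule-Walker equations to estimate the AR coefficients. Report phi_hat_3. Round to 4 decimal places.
\hat\phi_{3} = -0.3370

The Yule-Walker equations for an AR(p) process read, in matrix form,
  Gamma_p phi = r_p,   with   (Gamma_p)_{ij} = gamma(|i - j|),
                       (r_p)_i = gamma(i),   i,j = 1..p.
Substitute the sample gammas (Toeplitz matrix and right-hand side of size 3):
  Gamma_p = [[2.8553, 0.8616, -0.6781], [0.8616, 2.8553, 0.8616], [-0.6781, 0.8616, 2.8553]]
  r_p     = [0.8616, -0.6781, -1.3503]
Written out (R1..R3):
  (R1) 2.8553 phi_1 + 0.8616 phi_2 - 0.6781 phi_3 = 0.8616
  (R2) 0.8616 phi_1 + 2.8553 phi_2 + 0.8616 phi_3 = -0.6781
  (R3) -0.6781 phi_1 + 0.8616 phi_2 + 2.8553 phi_3 = -1.3503
Gaussian elimination:
  R2 <- R2 - (0.8616/2.8553) R1 = R2 - (0.301755) R1:  2.595308 phi_2 + 1.06622 phi_3 = -0.938092
  R3 <- R3 - (-0.6781/2.8553) R1 = R3 - (-0.237488) R1:  1.06622 phi_2 + 2.694259 phi_3 = -1.14568
  R3 <- R3 - (1.06622/2.595308) R2 = R3 - (0.410826) R2:  2.256229 phi_3 = -0.760288
Back-substitution:
  phi_hat_3 = -0.760288 / 2.256229 = -0.336973
  phi_hat_2 = (-0.938092 - (1.06622)(-0.336973)) / 2.595308 = -0.22302
  phi_hat_1 = (0.8616 - (0.8616)(-0.22302) - (-0.6781)(-0.336973)) / 2.8553 = 0.289025
So phi_hat = [0.2890, -0.2230, -0.3370].
Therefore phi_hat_3 = -0.3370.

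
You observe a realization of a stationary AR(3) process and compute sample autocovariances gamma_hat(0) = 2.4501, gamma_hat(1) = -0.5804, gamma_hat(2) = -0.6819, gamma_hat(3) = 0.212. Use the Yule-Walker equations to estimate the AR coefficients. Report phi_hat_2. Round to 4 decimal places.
\hat\phi_{2} = -0.3880

The Yule-Walker equations for an AR(p) process read, in matrix form,
  Gamma_p phi = r_p,   with   (Gamma_p)_{ij} = gamma(|i - j|),
                       (r_p)_i = gamma(i),   i,j = 1..p.
Substitute the sample gammas (Toeplitz matrix and right-hand side of size 3):
  Gamma_p = [[2.4501, -0.5804, -0.6819], [-0.5804, 2.4501, -0.5804], [-0.6819, -0.5804, 2.4501]]
  r_p     = [-0.5804, -0.6819, 0.212]
Written out (R1..R3):
  (R1) 2.4501 phi_1 - 0.5804 phi_2 - 0.6819 phi_3 = -0.5804
  (R2) -0.5804 phi_1 + 2.4501 phi_2 - 0.5804 phi_3 = -0.6819
  (R3) -0.6819 phi_1 - 0.5804 phi_2 + 2.4501 phi_3 = 0.212
Gaussian elimination:
  R2 <- R2 - (-0.5804/2.4501) R1 = R2 - (-0.236888) R1:  2.31261 phi_2 - 0.741934 phi_3 = -0.81939
  R3 <- R3 - (-0.6819/2.4501) R1 = R3 - (-0.278315) R1:  -0.741934 phi_2 + 2.260317 phi_3 = 0.050466
  R3 <- R3 - (-0.741934/2.31261) R2 = R3 - (-0.320821) R2:  2.022289 phi_3 = -0.212412
Back-substitution:
  phi_hat_3 = -0.212412 / 2.022289 = -0.105035
  phi_hat_2 = (-0.81939 - (-0.741934)(-0.105035)) / 2.31261 = -0.388011
  phi_hat_1 = (-0.5804 - (-0.5804)(-0.388011) - (-0.6819)(-0.105035)) / 2.4501 = -0.358037
So phi_hat = [-0.3580, -0.3880, -0.1050].
Therefore phi_hat_2 = -0.3880.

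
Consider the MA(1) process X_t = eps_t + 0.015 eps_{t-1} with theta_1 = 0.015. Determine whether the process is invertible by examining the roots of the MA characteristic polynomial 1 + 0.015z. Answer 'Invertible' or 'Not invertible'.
\text{Invertible}

The MA(q) characteristic polynomial is P(z) = 1 + 0.015z.
Invertibility requires all roots to lie outside the unit circle, i.e. |z| > 1 for every root.
This is linear in z: 1 + (0.015) z = 0  =>  z = -1/(0.015) = -66.666667,  |z| = 66.666667.
Moduli of all roots: 66.6667.
All moduli strictly greater than 1? Yes.
Verdict: Invertible.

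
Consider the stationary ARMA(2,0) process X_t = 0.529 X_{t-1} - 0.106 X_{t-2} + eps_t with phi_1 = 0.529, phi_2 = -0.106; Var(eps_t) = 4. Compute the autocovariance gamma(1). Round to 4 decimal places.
\gamma(1) = 2.5089

Multiply the model equation by X_{t-k} and take expectations. With theta_0 = psi_0 = 1 and psi_j the MA(infinity) weights, this gives
  gamma(k) - sum_i phi_i gamma(k-i) = c_k,
  c_k = sigma^2 * sum_{j=k..q} theta_j psi_{j-k}   (c_k = 0 for k > q),
using gamma(-m) = gamma(m).
Pure AR (q = 0): c_0 = sigma^2 = 4, c_k = 0 for k >= 1.
Equations for k = 0, 1, 2 (AR order 2, c_2 = 0):
  (E0) gamma(0) = phi_1 gamma(1) + phi_2 gamma(2) + c_0
  (E1) gamma(1) = phi_1 gamma(0) + phi_2 gamma(1) + c_1
  (E2) gamma(2) = phi_1 gamma(1) + phi_2 gamma(0)
From (E1): gamma(1) = A gamma(0) + B with
  A = phi_1 / (1 - phi_2) = 0.529 / 1.106 = 0.4783,   B = c_1 / (1 - phi_2) = 0 / 1.106 = 0.
Insert (E2) into (E0): gamma(0) (1 - phi_2^2) = phi_1 (1 + phi_2) gamma(1) + c_0.
  phi_1 (1 + phi_2) = (0.529)(0.894) = 0.472926,   1 - phi_2^2 = 0.988764.
Replace gamma(1) by A gamma(0) + B and collect gamma(0):
  gamma(0) [0.988764 - (0.472926)(0.4783)] = c_0 = 4
  gamma(0) * 0.762563 = 4
  gamma(0) = 4 / 0.762563 = 5.245465.
  gamma(1) = A gamma(0) = (0.4783)(5.245465) = 2.508907.
Therefore gamma(1) = 2.5089 (to 4 decimal places).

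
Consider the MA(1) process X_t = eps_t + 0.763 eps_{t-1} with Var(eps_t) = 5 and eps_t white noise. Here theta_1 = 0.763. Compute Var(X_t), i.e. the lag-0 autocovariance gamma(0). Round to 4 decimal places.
\gamma(0) = 7.9108

For an MA(q) process X_t = eps_t + sum_i theta_i eps_{t-i} with
Var(eps_t) = sigma^2, the variance is
  gamma(0) = sigma^2 * (1 + sum_i theta_i^2).
  sum_i theta_i^2 = (0.763)^2 = 0.582169.
  gamma(0) = 5 * (1 + 0.582169) = 5 * 1.582169 = 7.910845, which rounds to 7.9108.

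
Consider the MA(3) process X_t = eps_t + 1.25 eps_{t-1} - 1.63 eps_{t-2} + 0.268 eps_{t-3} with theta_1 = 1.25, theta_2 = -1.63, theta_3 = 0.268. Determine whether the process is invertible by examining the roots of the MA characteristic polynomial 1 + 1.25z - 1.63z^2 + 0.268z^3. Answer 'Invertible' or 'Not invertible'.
\text{Not invertible}

The MA(q) characteristic polynomial is P(z) = 1 + 1.25z - 1.63z^2 + 0.268z^3.
Invertibility requires all roots to lie outside the unit circle, i.e. |z| > 1 for every root.
Degree 3: look for a simple real root z0 first, then factor out (1 - z/z0) and solve the remaining quadratic.
Testing z0 = 5: P(5) = 1 + (1.25)(5) + (-1.63)(5)^2 + (0.268)(5)^3
  = 1 + (6.25) + (-40.75) + (33.5) = 0.  So z_0 = 5 is a root, |z_0| = 5.
Divide out the factor (1 - 0.2 z) = (1 - z/z0) (since 1/z0 = 0.2):
  P(z) = (1 - 0.2 z)(1 + (1.45) z + (-1.34) z^2)
  [check: z-coef 1.45 - (0.2) = 1.25; z^2-coef -1.34 - (0.2)(1.45) = -1.63; z^3-coef -(0.2)(-1.34) = 0.268.]
Remaining roots from the quadratic factor 1 + (1.45) z + (-1.34) z^2:
  Set 1 + (1.45) z + (-1.34) z^2 = 0, i.e. a z^2 + b z + c = 0 with a = -1.34, b = 1.45, c = 1.
  Discriminant D = b^2 - 4ac = (1.45)^2 - 4*(-1.34)*1 = 2.1025 - (-5.36) = 7.4625.
  D >= 0, so the roots are real: z = (-b +/- sqrt(D)) / (2a) = (-1.45 +/- 2.731758) / (-2.68).
    z_1 = (-1.45 + 2.731758) / (-2.68) = -0.4783,   |z_1| = 0.4783.
    z_2 = (-1.45 - 2.731758) / (-2.68) = 1.5604,   |z_2| = 1.5604.
Moduli of all roots: 5.0000, 0.4783, 1.5604.
All moduli strictly greater than 1? No.
Verdict: Not invertible.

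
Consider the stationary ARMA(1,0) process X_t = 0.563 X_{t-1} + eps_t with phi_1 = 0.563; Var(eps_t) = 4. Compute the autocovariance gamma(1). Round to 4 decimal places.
\gamma(1) = 3.2971

Multiply the model equation by X_{t-k} and take expectations. With theta_0 = psi_0 = 1 and psi_j the MA(infinity) weights, this gives
  gamma(k) - sum_i phi_i gamma(k-i) = c_k,
  c_k = sigma^2 * sum_{j=k..q} theta_j psi_{j-k}   (c_k = 0 for k > q),
using gamma(-m) = gamma(m).
Pure AR (q = 0): c_0 = sigma^2 = 4, c_k = 0 for k >= 1.
Equations for k = 0 and k = 1 (AR order 1):
  gamma(0) = phi_1 gamma(1) + c_0
  gamma(1) = phi_1 gamma(0) + c_1
Substituting the second into the first: gamma(0) (1 - phi_1^2) = c_0 + phi_1 c_1, so
  gamma(0) = c_0 / (1 - phi_1^2) = 4 / (1 - (0.563)^2) = 4 / 0.683031 = 5.85625.
  gamma(1) = phi_1 gamma(0) = (0.563)(5.85625) = 3.297069.
Therefore gamma(1) = 3.2971 (to 4 decimal places).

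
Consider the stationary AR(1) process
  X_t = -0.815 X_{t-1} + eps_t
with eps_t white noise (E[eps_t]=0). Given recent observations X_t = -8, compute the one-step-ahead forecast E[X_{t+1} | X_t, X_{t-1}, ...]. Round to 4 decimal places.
E[X_{t+1} \mid \mathcal F_t] = 6.5200

For an AR(p) model X_t = c + sum_i phi_i X_{t-i} + eps_t, the
one-step-ahead conditional mean is
  E[X_{t+1} | X_t, ...] = c + sum_i phi_i X_{t+1-i}.
Substitute known values:
  E[X_{t+1} | ...] = (-0.815) * (-8)
                   = 6.5200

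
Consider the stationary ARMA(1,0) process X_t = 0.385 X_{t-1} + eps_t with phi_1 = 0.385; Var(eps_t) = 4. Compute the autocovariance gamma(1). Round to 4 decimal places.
\gamma(1) = 1.8080

Multiply the model equation by X_{t-k} and take expectations. With theta_0 = psi_0 = 1 and psi_j the MA(infinity) weights, this gives
  gamma(k) - sum_i phi_i gamma(k-i) = c_k,
  c_k = sigma^2 * sum_{j=k..q} theta_j psi_{j-k}   (c_k = 0 for k > q),
using gamma(-m) = gamma(m).
Pure AR (q = 0): c_0 = sigma^2 = 4, c_k = 0 for k >= 1.
Equations for k = 0 and k = 1 (AR order 1):
  gamma(0) = phi_1 gamma(1) + c_0
  gamma(1) = phi_1 gamma(0) + c_1
Substituting the second into the first: gamma(0) (1 - phi_1^2) = c_0 + phi_1 c_1, so
  gamma(0) = c_0 / (1 - phi_1^2) = 4 / (1 - (0.385)^2) = 4 / 0.851775 = 4.696076.
  gamma(1) = phi_1 gamma(0) = (0.385)(4.696076) = 1.807989.
Therefore gamma(1) = 1.8080 (to 4 decimal places).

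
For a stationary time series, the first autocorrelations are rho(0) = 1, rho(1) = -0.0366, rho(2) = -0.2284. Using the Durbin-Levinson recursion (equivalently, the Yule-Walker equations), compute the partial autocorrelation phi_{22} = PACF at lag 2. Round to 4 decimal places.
\phi_{22} = -0.2300

The PACF at lag k is phi_{kk}, the last component of the solution
to the Yule-Walker system G_k phi = r_k where
  (G_k)_{ij} = rho(|i - j|), (r_k)_i = rho(i), i,j = 1..k.
Equivalently, Durbin-Levinson gives phi_{kk} iteratively:
  phi_{11} = rho(1)
  phi_{kk} = [rho(k) - sum_{j=1..k-1} phi_{k-1,j} rho(k-j)]
            / [1 - sum_{j=1..k-1} phi_{k-1,j} rho(j)],
  phi_{k,j} = phi_{k-1,j} - phi_{kk} phi_{k-1,k-j},  j = 1..k-1.
Step k = 1:
  phi_11 = rho(1) = -0.0366.
Step k = 2:
  phi_22 = [rho(2) - phi_11 rho(1)] / [1 - phi_11 rho(1)] = [-0.2284 - (-0.0366)(-0.0366)] / [1 - (-0.0366)(-0.0366)]
         = -0.22973956 / 0.99866044 = -0.23.
Therefore phi_{22} = -0.2300.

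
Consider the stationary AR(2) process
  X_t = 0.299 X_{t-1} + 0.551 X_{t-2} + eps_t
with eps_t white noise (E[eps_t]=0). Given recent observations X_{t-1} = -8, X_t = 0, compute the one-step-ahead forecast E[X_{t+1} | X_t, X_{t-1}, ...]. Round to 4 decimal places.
E[X_{t+1} \mid \mathcal F_t] = -4.4080

For an AR(p) model X_t = c + sum_i phi_i X_{t-i} + eps_t, the
one-step-ahead conditional mean is
  E[X_{t+1} | X_t, ...] = c + sum_i phi_i X_{t+1-i}.
Substitute known values:
  E[X_{t+1} | ...] = (0.299) * (0) + (0.551) * (-8)
                   = -4.4080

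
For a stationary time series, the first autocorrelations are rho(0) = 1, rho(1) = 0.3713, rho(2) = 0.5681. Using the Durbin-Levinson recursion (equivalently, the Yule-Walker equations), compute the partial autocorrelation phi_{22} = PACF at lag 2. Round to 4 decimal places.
\phi_{22} = 0.4990

The PACF at lag k is phi_{kk}, the last component of the solution
to the Yule-Walker system G_k phi = r_k where
  (G_k)_{ij} = rho(|i - j|), (r_k)_i = rho(i), i,j = 1..k.
Equivalently, Durbin-Levinson gives phi_{kk} iteratively:
  phi_{11} = rho(1)
  phi_{kk} = [rho(k) - sum_{j=1..k-1} phi_{k-1,j} rho(k-j)]
            / [1 - sum_{j=1..k-1} phi_{k-1,j} rho(j)],
  phi_{k,j} = phi_{k-1,j} - phi_{kk} phi_{k-1,k-j},  j = 1..k-1.
Step k = 1:
  phi_11 = rho(1) = 0.3713.
Step k = 2:
  phi_22 = [rho(2) - phi_11 rho(1)] / [1 - phi_11 rho(1)] = [0.5681 - (0.3713)(0.3713)] / [1 - (0.3713)(0.3713)]
         = 0.43023631 / 0.86213631 = 0.499.
Therefore phi_{22} = 0.4990.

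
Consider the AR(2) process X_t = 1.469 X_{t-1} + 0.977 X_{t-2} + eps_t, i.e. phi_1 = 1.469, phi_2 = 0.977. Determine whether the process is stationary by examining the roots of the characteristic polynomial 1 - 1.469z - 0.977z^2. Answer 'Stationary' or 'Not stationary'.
\text{Not stationary}

The AR(p) characteristic polynomial is P(z) = 1 - 1.469z - 0.977z^2.
Stationarity requires all roots to lie outside the unit circle, i.e. |z| > 1 for every root.
Set 1 + (-1.469) z + (-0.977) z^2 = 0, i.e. a z^2 + b z + c = 0 with a = -0.977, b = -1.469, c = 1.
Discriminant D = b^2 - 4ac = (-1.469)^2 - 4*(-0.977)*1 = 2.157961 - (-3.908) = 6.065961.
D >= 0, so the roots are real: z = (-b +/- sqrt(D)) / (2a) = (1.469 +/- 2.462917) / (-1.954).
  z_1 = (1.469 + 2.462917) / (-1.954) = -2.0122,   |z_1| = 2.0122.
  z_2 = (1.469 - 2.462917) / (-1.954) = 0.5087,   |z_2| = 0.5087.
Moduli of all roots: 2.0122, 0.5087.
All moduli strictly greater than 1? No.
Verdict: Not stationary.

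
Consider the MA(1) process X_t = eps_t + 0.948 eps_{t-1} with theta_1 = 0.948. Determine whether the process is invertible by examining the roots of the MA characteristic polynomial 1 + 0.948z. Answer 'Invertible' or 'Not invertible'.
\text{Invertible}

The MA(q) characteristic polynomial is P(z) = 1 + 0.948z.
Invertibility requires all roots to lie outside the unit circle, i.e. |z| > 1 for every root.
This is linear in z: 1 + (0.948) z = 0  =>  z = -1/(0.948) = -1.054852,  |z| = 1.054852.
Moduli of all roots: 1.0549.
All moduli strictly greater than 1? Yes.
Verdict: Invertible.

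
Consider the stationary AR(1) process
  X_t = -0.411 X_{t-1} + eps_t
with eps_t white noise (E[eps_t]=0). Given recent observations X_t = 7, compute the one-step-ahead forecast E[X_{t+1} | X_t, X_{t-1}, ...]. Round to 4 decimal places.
E[X_{t+1} \mid \mathcal F_t] = -2.8770

For an AR(p) model X_t = c + sum_i phi_i X_{t-i} + eps_t, the
one-step-ahead conditional mean is
  E[X_{t+1} | X_t, ...] = c + sum_i phi_i X_{t+1-i}.
Substitute known values:
  E[X_{t+1} | ...] = (-0.411) * (7)
                   = -2.8770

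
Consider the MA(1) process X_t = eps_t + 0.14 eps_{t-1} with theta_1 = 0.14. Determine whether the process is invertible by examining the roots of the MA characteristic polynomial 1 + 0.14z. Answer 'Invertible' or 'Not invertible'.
\text{Invertible}

The MA(q) characteristic polynomial is P(z) = 1 + 0.14z.
Invertibility requires all roots to lie outside the unit circle, i.e. |z| > 1 for every root.
This is linear in z: 1 + (0.14) z = 0  =>  z = -1/(0.14) = -7.142857,  |z| = 7.142857.
Moduli of all roots: 7.1429.
All moduli strictly greater than 1? Yes.
Verdict: Invertible.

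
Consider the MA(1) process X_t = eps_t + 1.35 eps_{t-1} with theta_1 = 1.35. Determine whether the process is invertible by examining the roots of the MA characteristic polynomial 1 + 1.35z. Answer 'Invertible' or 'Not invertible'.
\text{Not invertible}

The MA(q) characteristic polynomial is P(z) = 1 + 1.35z.
Invertibility requires all roots to lie outside the unit circle, i.e. |z| > 1 for every root.
This is linear in z: 1 + (1.35) z = 0  =>  z = -1/(1.35) = -0.740741,  |z| = 0.740741.
Moduli of all roots: 0.7407.
All moduli strictly greater than 1? No.
Verdict: Not invertible.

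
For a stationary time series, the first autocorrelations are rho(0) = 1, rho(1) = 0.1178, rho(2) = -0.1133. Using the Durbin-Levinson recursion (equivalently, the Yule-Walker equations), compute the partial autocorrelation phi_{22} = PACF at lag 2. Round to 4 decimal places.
\phi_{22} = -0.1290

The PACF at lag k is phi_{kk}, the last component of the solution
to the Yule-Walker system G_k phi = r_k where
  (G_k)_{ij} = rho(|i - j|), (r_k)_i = rho(i), i,j = 1..k.
Equivalently, Durbin-Levinson gives phi_{kk} iteratively:
  phi_{11} = rho(1)
  phi_{kk} = [rho(k) - sum_{j=1..k-1} phi_{k-1,j} rho(k-j)]
            / [1 - sum_{j=1..k-1} phi_{k-1,j} rho(j)],
  phi_{k,j} = phi_{k-1,j} - phi_{kk} phi_{k-1,k-j},  j = 1..k-1.
Step k = 1:
  phi_11 = rho(1) = 0.1178.
Step k = 2:
  phi_22 = [rho(2) - phi_11 rho(1)] / [1 - phi_11 rho(1)] = [-0.1133 - (0.1178)(0.1178)] / [1 - (0.1178)(0.1178)]
         = -0.12717684 / 0.98612316 = -0.129.
Therefore phi_{22} = -0.1290.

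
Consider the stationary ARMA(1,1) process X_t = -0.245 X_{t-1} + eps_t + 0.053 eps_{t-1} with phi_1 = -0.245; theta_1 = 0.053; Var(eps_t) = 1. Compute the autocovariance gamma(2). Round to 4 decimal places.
\gamma(2) = 0.0494

Multiply the model equation by X_{t-k} and take expectations. With theta_0 = psi_0 = 1 and psi_j the MA(infinity) weights, this gives
  gamma(k) - sum_i phi_i gamma(k-i) = c_k,
  c_k = sigma^2 * sum_{j=k..q} theta_j psi_{j-k}   (c_k = 0 for k > q),
using gamma(-m) = gamma(m).
psi-weights needed (psi_j = theta_j + sum_i phi_i psi_{j-i}):
  psi_1 = theta_1 + phi_1 = 0.053 + (-0.245) = -0.192
Right-hand sides:
  c_0 = sigma^2 (1 + theta_1 psi_1) = 1 * (1 + (0.053)(-0.192)) = 1 * 0.989824 = 0.989824
  c_1 = sigma^2 theta_1 = 1 * (0.053) = 0.053
  c_2 = 0
Equations for k = 0 and k = 1 (AR order 1):
  gamma(0) = phi_1 gamma(1) + c_0
  gamma(1) = phi_1 gamma(0) + c_1
Substituting the second into the first: gamma(0) (1 - phi_1^2) = c_0 + phi_1 c_1, so
  gamma(0) = (c_0 + phi_1 c_1) / (1 - phi_1^2) = (0.989824 + (-0.245)(0.053)) / (1 - (-0.245)^2) = 0.976839 / 0.939975 = 1.039218.
  gamma(1) = phi_1 gamma(0) + c_1 = (-0.245)(1.039218) + (0.053) = -0.201608.
For k = 2 (> q): gamma(2) = phi_1 gamma(1) = (-0.245)(-0.201608) = 0.049394.
Therefore gamma(2) = 0.0494 (to 4 decimal places).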